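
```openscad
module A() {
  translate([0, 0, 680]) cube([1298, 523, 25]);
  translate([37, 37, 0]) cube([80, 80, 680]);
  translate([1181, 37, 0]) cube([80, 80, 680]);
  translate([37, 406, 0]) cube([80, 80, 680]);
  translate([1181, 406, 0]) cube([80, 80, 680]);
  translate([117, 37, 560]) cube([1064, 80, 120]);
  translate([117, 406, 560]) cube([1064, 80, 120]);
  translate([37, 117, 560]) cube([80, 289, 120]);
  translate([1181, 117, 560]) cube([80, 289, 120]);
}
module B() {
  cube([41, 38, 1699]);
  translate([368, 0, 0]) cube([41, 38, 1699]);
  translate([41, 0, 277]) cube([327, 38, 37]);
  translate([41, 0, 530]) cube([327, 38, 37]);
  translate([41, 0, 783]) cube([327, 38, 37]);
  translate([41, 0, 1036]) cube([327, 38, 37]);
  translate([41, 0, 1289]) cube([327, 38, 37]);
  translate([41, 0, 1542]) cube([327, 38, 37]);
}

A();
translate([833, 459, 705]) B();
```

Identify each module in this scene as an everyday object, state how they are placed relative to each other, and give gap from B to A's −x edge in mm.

A is a table. B is a ladder. The ladder is on top of the table. The gap from the ladder to the table's −x edge is 833 mm.

The ladder's min-x is at 833; the table's min-x is 0; gap = 833 mm.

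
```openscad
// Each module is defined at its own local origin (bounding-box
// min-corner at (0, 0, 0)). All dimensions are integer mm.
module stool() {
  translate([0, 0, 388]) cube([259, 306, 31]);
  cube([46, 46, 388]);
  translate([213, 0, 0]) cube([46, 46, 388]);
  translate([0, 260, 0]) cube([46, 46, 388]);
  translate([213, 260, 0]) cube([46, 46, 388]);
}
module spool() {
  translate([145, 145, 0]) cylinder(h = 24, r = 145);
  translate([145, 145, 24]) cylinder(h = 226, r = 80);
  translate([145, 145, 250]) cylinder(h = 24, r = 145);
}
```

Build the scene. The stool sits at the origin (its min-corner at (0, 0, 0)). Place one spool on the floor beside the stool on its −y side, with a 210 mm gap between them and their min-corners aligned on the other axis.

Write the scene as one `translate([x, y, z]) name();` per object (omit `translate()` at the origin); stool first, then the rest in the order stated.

stool();
translate([0, -500, 0]) spool();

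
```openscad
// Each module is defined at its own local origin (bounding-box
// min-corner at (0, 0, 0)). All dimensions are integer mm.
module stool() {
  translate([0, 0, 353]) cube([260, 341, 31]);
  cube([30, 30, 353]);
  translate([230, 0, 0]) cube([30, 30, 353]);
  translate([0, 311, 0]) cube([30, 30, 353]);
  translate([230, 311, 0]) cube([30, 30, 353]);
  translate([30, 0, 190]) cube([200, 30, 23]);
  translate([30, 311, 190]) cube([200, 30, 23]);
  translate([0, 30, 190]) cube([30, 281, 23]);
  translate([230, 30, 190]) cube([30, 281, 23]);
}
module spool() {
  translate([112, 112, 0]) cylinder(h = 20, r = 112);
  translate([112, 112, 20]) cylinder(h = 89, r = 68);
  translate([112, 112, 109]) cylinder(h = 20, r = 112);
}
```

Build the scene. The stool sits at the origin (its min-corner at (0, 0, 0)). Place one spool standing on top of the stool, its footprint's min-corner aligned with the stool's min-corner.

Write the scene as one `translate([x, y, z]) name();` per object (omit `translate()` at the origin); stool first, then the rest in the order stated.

stool();
translate([0, 0, 384]) spool();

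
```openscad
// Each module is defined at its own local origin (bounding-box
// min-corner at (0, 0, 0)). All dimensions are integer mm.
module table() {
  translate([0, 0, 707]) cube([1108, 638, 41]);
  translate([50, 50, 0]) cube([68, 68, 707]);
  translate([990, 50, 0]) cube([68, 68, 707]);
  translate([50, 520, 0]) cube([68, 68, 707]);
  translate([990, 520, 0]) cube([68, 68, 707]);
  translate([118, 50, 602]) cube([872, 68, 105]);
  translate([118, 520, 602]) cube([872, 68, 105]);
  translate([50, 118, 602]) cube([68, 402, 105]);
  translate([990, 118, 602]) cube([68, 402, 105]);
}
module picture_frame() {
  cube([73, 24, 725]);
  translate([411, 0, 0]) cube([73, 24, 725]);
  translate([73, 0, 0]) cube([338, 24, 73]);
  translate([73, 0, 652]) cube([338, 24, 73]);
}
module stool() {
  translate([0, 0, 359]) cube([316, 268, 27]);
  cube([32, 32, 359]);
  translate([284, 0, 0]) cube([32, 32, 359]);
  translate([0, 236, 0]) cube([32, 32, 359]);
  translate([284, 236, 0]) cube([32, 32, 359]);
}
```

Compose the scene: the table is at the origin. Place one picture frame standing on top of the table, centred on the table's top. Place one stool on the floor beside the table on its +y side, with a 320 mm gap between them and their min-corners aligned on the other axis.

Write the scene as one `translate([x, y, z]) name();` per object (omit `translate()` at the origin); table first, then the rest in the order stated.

table();
translate([312, 307, 748]) picture_frame();
translate([0, 958, 0]) stool();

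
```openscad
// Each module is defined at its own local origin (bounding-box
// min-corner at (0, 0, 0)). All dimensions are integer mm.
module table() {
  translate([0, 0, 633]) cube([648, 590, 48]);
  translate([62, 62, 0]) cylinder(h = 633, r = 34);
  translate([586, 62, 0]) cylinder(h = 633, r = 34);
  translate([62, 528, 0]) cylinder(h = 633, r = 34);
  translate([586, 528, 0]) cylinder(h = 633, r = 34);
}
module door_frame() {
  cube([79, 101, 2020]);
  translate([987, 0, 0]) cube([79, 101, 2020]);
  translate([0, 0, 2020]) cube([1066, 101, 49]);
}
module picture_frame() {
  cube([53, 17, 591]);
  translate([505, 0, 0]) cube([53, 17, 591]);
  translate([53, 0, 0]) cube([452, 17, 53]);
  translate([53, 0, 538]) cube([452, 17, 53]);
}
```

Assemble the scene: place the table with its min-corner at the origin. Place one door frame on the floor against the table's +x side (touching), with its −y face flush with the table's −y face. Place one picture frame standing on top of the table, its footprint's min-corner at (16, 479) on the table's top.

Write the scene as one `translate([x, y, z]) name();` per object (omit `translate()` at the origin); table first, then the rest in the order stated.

table();
translate([648, 0, 0]) door_frame();
translate([16, 479, 681]) picture_frame();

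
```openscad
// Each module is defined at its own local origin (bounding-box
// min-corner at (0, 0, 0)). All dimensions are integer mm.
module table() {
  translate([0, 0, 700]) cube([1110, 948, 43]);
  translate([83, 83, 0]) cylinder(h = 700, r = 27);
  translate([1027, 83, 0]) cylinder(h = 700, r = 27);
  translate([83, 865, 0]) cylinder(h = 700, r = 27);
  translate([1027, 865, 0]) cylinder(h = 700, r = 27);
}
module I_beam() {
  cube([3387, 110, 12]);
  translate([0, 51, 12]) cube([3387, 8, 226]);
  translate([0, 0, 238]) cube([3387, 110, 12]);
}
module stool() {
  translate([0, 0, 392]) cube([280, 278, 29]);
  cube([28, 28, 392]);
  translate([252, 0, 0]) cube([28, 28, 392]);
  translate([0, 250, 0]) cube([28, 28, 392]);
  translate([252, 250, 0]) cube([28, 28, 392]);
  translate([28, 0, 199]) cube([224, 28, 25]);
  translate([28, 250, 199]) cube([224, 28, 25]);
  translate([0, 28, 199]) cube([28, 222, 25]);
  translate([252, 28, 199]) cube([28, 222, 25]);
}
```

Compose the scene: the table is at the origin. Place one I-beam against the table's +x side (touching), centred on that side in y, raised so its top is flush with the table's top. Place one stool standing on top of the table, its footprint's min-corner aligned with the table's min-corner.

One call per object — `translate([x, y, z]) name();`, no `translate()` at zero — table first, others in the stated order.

table();
translate([1110, 419, 493]) I_beam();
translate([0, 0, 743]) stool();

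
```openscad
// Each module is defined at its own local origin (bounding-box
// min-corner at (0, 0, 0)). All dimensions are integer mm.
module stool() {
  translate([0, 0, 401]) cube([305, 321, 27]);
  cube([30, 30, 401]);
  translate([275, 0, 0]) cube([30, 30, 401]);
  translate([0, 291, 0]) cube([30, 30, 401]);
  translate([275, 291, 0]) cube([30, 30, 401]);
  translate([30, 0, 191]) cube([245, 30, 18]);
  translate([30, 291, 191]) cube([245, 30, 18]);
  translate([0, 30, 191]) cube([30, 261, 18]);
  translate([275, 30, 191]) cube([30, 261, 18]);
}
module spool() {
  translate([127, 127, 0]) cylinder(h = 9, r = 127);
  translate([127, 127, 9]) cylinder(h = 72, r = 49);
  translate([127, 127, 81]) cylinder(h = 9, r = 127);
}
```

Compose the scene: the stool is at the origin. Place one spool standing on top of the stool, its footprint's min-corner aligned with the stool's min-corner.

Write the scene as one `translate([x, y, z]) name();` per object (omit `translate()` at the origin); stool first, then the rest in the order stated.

stool();
translate([0, 0, 428]) spool();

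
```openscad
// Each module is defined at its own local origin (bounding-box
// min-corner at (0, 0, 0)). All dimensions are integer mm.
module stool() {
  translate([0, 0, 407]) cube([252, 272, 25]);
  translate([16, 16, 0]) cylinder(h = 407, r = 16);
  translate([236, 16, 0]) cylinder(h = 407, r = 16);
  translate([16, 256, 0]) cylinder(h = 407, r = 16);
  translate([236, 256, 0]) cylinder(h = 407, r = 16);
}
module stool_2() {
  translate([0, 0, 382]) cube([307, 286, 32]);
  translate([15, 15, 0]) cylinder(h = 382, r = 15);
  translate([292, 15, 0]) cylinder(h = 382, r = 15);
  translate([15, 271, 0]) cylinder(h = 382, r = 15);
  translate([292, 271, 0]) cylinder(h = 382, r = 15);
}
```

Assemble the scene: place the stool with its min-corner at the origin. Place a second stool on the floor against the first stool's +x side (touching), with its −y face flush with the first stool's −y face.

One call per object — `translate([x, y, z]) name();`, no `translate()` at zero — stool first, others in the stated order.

stool();
translate([252, 0, 0]) stool_2();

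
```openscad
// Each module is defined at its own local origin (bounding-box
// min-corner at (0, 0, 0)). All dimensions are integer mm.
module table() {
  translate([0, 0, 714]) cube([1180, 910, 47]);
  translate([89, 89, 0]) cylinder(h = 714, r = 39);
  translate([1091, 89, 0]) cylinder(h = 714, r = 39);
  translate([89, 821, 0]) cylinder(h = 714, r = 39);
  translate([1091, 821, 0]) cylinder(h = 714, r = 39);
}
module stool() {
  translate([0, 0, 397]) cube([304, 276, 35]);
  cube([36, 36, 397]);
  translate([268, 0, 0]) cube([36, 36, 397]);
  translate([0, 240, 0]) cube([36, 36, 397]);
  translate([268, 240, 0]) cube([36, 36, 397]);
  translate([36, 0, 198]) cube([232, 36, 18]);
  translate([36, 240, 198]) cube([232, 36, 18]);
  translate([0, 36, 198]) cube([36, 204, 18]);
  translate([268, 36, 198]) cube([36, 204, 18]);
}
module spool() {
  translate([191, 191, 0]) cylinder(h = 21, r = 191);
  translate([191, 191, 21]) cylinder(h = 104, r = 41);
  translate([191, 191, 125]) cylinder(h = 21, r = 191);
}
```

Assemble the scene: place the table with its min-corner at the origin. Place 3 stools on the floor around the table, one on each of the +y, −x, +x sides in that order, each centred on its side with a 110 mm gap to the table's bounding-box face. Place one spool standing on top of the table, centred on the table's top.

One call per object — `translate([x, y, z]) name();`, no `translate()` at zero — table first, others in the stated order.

table();
translate([438, 1020, 0]) stool();
translate([-414, 317, 0]) stool();
translate([1290, 317, 0]) stool();
translate([399, 264, 761]) spool();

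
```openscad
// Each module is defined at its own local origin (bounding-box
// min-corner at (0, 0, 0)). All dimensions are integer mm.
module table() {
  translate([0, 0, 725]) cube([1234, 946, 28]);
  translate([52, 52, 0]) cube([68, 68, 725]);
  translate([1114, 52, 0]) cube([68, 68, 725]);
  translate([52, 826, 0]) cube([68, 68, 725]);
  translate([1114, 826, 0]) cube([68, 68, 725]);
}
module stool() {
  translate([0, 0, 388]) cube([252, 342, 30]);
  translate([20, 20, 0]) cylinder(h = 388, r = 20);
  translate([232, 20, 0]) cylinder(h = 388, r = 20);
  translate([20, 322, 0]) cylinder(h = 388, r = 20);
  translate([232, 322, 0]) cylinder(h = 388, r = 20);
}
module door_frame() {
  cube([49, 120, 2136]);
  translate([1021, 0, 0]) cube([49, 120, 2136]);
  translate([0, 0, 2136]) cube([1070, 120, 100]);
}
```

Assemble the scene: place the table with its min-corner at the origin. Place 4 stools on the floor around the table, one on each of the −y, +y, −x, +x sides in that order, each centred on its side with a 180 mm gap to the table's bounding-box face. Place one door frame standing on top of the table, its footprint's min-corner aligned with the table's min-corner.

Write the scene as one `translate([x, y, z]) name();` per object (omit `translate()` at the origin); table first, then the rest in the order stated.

table();
translate([491, -522, 0]) stool();
translate([491, 1126, 0]) stool();
translate([-432, 302, 0]) stool();
translate([1414, 302, 0]) stool();
translate([0, 0, 753]) door_frame();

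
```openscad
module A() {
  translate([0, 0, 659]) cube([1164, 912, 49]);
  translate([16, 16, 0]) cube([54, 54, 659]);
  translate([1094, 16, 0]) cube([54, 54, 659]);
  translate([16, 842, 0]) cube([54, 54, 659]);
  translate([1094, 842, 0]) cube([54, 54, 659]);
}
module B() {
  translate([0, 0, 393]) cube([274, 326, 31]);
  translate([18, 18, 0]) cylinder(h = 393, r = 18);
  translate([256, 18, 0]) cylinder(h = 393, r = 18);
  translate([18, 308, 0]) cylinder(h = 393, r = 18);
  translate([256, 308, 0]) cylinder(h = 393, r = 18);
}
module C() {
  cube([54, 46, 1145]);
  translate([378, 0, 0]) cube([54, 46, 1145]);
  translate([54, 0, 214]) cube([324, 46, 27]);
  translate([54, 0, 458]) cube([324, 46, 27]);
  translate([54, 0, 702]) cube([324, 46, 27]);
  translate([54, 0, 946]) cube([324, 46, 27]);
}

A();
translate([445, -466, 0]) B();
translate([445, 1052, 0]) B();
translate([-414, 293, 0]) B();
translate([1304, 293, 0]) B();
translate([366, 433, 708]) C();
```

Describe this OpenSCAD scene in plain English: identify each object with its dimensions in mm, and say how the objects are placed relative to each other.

A is a table with a 1164×912 mm rectangular top, 49 mm thick, top surface at z = 708 mm, supported by four 54×54 mm square legs, each inset 16 mm from the nearest pair of top edges, running from the floor.

B is a simple wooden stool: a rectangular seat 274 mm (x) by 326 mm (y), 31 mm thick, top face at z = 424 mm, on four round legs, each 36 mm in diameter. The legs rest on z = 0, each leg's axis is inset half a diameter from the nearest pair of seat edges (so the leg's bounding box is flush with the corner).

C is a wooden ladder with two side rails of 54×46 mm section and 1145 mm height, set 432 mm apart overall. Between them run 4 rectangular rungs (46 mm deep, 27 mm thick), front faces flush with the rails' −y face. The bottom of the first rung is 214 mm above the floor and each subsequent rung is 244 mm higher than the one below.

Four stools sit around the table at the −y, +y, −x, +x sides. The ladder is on top of the table, centred.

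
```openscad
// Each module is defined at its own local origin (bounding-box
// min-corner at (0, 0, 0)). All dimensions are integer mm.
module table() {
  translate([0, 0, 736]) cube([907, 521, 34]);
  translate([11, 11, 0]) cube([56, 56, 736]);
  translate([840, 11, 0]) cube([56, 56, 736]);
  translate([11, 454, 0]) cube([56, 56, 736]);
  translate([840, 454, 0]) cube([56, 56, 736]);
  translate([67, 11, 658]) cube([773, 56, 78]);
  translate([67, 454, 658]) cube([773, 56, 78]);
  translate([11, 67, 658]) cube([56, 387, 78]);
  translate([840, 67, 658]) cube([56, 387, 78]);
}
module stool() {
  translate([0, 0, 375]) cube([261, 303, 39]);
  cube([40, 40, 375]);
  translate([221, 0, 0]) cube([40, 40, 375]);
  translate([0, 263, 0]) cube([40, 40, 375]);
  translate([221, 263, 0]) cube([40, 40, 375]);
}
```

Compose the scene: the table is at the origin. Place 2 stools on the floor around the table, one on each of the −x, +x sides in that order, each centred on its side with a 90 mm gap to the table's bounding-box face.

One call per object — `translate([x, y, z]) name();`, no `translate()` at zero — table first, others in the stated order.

table();
translate([-351, 109, 0]) stool();
translate([997, 109, 0]) stool();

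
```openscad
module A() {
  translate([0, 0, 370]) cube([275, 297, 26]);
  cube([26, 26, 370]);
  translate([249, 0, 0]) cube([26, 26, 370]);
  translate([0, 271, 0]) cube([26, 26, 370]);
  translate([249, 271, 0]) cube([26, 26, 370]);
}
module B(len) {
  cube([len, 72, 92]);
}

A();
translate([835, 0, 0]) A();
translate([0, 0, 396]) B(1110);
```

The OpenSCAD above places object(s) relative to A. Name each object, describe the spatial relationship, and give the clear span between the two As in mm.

Second stool starts at x = 835; first ends at x = 275; clear span = 835 − 275 = 560 mm.

A is a stool. B is a beam. A beam spans the tops of two stools. The clear span between the two stools is 560 mm.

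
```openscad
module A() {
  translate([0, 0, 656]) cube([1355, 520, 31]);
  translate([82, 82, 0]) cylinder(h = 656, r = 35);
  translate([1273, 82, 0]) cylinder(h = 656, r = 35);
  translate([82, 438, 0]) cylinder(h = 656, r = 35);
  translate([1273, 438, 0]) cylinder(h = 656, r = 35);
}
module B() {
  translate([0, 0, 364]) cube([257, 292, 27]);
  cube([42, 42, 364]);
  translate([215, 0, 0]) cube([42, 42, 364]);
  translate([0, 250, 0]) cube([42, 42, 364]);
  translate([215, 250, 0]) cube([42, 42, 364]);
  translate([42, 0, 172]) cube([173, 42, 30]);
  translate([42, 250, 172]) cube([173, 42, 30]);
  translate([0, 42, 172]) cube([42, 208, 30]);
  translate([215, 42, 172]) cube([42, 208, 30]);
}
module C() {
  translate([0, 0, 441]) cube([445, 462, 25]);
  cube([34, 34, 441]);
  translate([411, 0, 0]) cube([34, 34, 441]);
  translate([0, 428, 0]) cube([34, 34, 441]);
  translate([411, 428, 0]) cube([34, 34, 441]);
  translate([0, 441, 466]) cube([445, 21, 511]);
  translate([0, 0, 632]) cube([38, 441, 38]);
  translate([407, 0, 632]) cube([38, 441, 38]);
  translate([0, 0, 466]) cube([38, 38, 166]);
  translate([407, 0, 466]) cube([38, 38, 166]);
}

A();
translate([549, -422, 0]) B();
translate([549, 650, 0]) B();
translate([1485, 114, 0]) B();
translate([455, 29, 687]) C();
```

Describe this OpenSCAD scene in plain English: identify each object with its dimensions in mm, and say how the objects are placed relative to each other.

A is a table: top 1355 mm (x) × 520 mm (y), 31 mm thick, upper face at z = 687 mm, on four round legs of 70 mm diameter, each leg's bounding box inset 47 mm from the nearest pair of top edges, running from z = 0 to the bottom of the top.

B is a simple wooden stool: a rectangular seat 257 mm (x) by 292 mm (y), 27 mm thick, top face at z = 391 mm, on four square legs, each 42×42 mm in cross-section. The legs rest on z = 0, each flush with a corner of the seat. Four stretchers, 42 mm wide and 30 mm tall, connect adjacent legs with their undersides at z = 172 mm, each running between the inner faces of the legs it joins and aligned with the legs' outer faces on the other axis.

C is a chair: 445×462 mm seat, 25 mm thick, top at z = 466 mm, on four 34 mm square corner legs flush with the seat edges. A 21 mm thick backrest slab spans the full seat width, extending 511 mm above the seat top, its back face flush with the seat's +y edge. Two armrests of 38×38 mm section run along each side from the seat's front edge to the front of the backrest, top faces 204 mm above the seat top and outer faces flush with the seat's x-edges; a 38×38 mm post under the front of each armrest stands on the seat at the front corner.

Three stools sit around the table at the −y, +y, +x sides. The chair is on top of the table, centred.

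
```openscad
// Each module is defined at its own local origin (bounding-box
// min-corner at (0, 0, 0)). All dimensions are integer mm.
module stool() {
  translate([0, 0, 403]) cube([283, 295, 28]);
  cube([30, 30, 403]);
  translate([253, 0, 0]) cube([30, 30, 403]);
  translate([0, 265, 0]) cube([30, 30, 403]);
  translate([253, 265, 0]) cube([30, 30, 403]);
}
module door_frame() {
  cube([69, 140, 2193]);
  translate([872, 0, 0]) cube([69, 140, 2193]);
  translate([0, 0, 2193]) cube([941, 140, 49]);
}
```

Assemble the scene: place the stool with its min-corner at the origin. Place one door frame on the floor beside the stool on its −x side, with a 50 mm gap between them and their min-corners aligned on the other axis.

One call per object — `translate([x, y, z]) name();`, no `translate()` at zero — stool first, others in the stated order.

stool();
translate([-991, 0, 0]) door_frame();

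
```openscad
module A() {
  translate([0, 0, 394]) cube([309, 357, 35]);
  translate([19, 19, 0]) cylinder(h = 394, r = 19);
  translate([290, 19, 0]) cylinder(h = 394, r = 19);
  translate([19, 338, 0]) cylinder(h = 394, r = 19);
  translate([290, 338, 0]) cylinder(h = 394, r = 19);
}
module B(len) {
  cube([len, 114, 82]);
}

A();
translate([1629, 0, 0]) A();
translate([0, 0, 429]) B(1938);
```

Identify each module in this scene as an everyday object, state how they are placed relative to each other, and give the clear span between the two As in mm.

A is a stool. B is a beam. A beam spans the tops of two stools. The clear span between the two stools is 1320 mm.

Second stool starts at x = 1629; first ends at x = 309; clear span = 1629 − 309 = 1320 mm.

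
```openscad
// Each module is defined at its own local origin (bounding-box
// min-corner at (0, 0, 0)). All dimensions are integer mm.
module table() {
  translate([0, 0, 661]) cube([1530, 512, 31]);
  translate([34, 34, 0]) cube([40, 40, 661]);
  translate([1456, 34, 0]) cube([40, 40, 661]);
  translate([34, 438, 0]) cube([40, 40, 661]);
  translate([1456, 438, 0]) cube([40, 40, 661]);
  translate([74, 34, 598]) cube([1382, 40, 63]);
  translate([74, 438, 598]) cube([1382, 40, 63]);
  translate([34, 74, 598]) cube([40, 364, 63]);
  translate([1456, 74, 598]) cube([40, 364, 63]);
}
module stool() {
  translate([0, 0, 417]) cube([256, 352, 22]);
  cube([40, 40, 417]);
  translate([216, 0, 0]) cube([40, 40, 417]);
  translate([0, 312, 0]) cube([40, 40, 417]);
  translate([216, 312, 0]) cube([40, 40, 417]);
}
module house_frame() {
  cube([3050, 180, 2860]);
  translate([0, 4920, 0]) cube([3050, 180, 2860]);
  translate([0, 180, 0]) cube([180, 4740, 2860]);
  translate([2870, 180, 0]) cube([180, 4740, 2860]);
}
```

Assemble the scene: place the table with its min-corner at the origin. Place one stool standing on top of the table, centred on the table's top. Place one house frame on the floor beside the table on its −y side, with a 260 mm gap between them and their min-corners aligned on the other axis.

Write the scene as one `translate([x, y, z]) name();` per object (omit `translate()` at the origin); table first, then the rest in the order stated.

table();
translate([637, 80, 692]) stool();
translate([0, -5360, 0]) house_frame();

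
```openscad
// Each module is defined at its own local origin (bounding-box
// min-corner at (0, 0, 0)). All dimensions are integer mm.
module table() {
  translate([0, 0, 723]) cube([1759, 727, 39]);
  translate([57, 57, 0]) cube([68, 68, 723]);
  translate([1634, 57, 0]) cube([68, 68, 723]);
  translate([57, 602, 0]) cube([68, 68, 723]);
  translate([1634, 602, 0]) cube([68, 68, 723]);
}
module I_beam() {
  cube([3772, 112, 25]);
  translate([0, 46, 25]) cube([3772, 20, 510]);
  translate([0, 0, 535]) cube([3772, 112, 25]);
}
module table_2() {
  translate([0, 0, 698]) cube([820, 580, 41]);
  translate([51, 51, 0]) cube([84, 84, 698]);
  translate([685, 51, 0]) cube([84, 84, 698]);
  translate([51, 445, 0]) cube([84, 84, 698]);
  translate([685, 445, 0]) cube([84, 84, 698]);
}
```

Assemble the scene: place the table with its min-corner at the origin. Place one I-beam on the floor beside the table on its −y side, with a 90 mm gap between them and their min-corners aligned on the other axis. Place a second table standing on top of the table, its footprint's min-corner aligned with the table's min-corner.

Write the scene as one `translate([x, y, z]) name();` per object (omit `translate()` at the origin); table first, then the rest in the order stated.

table();
translate([0, -202, 0]) I_beam();
translate([0, 0, 762]) table_2();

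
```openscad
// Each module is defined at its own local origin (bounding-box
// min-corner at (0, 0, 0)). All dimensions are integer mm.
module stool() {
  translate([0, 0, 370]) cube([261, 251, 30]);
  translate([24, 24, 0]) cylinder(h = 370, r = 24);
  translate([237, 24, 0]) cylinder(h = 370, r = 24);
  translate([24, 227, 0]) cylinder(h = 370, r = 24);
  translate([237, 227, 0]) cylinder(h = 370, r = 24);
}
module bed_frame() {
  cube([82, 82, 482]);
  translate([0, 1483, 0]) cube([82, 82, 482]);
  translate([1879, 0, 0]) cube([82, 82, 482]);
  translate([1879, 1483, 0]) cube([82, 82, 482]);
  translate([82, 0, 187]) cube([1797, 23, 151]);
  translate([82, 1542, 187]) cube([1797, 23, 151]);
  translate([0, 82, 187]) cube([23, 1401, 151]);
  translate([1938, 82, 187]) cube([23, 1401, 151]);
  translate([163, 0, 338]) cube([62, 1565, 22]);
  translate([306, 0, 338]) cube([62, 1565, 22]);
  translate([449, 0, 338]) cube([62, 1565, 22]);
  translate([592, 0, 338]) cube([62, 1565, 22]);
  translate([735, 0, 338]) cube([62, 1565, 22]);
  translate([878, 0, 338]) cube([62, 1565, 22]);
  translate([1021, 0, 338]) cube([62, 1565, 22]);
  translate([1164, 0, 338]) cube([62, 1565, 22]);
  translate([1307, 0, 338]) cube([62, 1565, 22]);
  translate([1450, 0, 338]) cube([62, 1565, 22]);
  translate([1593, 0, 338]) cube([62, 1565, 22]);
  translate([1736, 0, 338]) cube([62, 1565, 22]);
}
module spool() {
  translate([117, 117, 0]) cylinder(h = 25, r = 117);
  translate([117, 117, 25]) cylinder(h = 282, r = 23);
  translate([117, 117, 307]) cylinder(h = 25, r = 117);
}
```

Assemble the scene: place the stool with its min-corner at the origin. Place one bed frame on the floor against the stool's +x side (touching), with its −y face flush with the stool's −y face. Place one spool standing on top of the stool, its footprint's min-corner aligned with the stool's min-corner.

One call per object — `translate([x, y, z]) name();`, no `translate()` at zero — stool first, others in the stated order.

stool();
translate([261, 0, 0]) bed_frame();
translate([0, 0, 400]) spool();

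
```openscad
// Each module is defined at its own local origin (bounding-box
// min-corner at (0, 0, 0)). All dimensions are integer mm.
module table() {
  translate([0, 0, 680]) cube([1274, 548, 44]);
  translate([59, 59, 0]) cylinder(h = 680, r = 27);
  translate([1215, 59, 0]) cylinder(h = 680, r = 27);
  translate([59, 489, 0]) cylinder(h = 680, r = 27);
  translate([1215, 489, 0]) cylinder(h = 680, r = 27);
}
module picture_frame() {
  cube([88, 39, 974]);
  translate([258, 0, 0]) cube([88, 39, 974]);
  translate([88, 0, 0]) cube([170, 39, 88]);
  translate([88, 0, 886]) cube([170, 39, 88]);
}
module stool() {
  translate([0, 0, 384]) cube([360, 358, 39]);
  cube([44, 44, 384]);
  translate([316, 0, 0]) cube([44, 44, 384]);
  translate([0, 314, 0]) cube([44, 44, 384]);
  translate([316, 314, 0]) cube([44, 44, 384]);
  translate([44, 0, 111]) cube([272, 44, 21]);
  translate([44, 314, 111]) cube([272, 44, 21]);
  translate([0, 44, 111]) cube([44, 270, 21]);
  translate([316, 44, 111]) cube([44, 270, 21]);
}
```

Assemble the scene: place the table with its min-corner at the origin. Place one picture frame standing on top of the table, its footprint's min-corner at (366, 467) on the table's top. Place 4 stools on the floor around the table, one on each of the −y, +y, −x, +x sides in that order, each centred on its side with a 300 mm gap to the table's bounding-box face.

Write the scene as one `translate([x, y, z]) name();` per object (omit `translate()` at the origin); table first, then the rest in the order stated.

table();
translate([366, 467, 724]) picture_frame();
translate([457, -658, 0]) stool();
translate([457, 848, 0]) stool();
translate([-660, 95, 0]) stool();
translate([1574, 95, 0]) stool();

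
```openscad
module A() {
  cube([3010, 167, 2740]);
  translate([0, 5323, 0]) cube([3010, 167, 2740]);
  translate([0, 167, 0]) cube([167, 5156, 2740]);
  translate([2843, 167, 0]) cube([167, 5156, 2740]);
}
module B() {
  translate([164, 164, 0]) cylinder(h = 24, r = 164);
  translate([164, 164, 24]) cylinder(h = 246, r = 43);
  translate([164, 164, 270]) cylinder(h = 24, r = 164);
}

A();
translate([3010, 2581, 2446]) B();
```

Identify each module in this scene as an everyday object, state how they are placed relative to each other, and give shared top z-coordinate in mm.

A is a house frame. B is a spool. The spool is beside the house frame with their tops flush at z = 2740. The shared top z-coordinate is 2740 mm.

Both tops at z = 2740 mm.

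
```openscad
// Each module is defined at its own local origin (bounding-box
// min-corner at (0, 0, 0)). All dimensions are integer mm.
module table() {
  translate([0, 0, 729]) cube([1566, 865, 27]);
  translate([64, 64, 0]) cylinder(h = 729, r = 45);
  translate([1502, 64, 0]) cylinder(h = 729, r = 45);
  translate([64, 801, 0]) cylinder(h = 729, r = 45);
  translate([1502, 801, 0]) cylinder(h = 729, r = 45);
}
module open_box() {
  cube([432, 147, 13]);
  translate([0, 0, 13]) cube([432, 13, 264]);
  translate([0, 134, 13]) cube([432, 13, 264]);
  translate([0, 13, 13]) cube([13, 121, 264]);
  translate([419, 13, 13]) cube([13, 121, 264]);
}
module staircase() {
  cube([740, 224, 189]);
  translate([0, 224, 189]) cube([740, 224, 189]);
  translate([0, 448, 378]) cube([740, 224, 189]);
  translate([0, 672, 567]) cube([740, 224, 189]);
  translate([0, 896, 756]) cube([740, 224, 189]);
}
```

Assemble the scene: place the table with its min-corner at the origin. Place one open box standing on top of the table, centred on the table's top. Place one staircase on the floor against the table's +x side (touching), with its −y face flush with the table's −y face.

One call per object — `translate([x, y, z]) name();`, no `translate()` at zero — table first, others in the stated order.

table();
translate([567, 359, 756]) open_box();
translate([1566, 0, 0]) staircase();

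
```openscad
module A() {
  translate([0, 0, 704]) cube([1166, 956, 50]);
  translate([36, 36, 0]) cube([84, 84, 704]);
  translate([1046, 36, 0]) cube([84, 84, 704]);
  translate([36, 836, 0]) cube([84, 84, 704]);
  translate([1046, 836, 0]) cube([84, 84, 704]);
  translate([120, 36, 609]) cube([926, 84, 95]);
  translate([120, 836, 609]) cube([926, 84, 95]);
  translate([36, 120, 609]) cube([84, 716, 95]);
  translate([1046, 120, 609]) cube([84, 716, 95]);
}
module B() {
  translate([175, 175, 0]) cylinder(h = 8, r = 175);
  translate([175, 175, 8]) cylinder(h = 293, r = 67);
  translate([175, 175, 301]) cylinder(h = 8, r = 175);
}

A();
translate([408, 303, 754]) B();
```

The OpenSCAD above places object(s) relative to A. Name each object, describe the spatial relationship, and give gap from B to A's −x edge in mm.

The spool's min-x is at 408; the table's min-x is 0; gap = 408 mm.

A is a table. B is a spool. The spool is on top of the table, centred. The gap from the spool to the table's −x edge is 408 mm.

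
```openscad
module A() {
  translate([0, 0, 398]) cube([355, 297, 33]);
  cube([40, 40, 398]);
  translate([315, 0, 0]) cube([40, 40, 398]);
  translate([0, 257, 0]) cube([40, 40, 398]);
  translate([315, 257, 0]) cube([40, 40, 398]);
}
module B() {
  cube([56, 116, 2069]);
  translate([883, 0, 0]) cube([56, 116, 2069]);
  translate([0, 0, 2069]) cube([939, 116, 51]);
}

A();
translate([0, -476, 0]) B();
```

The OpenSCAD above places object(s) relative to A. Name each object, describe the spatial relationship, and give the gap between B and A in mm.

A is a stool. B is a door frame. The door frame is on the floor beside the stool on its −y side. The gap between the door frame and the stool is 360 mm.

The door frame's nearest face is 360 mm from the stool's −y face.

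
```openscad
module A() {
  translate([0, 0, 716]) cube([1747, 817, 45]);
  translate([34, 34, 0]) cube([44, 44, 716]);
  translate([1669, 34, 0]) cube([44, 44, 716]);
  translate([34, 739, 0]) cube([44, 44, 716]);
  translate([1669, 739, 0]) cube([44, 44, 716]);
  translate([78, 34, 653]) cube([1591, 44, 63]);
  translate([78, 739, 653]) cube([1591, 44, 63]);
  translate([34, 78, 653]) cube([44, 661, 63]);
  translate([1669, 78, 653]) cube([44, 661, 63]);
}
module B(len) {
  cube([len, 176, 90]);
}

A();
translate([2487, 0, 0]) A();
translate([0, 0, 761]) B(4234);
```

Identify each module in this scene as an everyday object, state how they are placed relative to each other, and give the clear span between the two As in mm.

Second table starts at x = 2487; first ends at x = 1747; clear span = 2487 − 1747 = 740 mm.

A is a table. B is a beam. A beam spans the tops of two tables. The clear span between the two tables is 740 mm.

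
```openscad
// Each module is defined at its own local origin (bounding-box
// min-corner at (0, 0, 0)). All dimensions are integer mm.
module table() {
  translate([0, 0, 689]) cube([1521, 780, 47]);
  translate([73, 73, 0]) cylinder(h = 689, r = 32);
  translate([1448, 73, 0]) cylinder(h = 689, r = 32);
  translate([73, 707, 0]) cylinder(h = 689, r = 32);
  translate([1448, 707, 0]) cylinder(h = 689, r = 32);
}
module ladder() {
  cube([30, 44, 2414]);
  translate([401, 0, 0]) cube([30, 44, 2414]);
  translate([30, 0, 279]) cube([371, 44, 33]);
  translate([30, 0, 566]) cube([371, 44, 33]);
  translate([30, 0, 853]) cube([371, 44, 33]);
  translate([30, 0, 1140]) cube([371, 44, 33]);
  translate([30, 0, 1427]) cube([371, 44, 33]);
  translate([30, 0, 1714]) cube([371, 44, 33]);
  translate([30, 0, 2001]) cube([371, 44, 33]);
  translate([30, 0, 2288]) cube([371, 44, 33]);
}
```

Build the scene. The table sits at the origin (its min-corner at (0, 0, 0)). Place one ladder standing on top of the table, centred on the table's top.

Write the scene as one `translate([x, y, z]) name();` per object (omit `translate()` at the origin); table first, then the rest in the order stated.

table();
translate([545, 368, 736]) ladder();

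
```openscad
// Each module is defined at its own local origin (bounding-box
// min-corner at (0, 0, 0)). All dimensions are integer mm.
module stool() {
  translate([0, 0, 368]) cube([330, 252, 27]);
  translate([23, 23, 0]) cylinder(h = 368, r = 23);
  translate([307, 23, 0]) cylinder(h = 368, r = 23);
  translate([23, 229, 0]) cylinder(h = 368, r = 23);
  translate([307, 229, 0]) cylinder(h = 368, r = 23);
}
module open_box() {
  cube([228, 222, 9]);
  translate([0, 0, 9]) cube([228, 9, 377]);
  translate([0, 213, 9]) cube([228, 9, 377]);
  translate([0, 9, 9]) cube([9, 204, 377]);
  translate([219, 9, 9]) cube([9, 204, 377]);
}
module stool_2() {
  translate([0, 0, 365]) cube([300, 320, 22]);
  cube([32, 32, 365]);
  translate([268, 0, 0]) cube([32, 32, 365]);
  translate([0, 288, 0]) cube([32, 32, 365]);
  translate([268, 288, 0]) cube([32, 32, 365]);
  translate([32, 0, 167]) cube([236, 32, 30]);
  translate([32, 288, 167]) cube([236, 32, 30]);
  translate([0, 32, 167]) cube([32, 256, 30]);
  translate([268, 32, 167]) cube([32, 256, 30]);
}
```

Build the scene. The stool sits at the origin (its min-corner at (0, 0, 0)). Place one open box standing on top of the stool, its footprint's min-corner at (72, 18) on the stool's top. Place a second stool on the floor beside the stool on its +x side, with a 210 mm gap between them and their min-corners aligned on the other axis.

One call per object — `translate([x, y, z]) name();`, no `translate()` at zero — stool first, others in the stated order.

stool();
translate([72, 18, 395]) open_box();
translate([540, 0, 0]) stool_2();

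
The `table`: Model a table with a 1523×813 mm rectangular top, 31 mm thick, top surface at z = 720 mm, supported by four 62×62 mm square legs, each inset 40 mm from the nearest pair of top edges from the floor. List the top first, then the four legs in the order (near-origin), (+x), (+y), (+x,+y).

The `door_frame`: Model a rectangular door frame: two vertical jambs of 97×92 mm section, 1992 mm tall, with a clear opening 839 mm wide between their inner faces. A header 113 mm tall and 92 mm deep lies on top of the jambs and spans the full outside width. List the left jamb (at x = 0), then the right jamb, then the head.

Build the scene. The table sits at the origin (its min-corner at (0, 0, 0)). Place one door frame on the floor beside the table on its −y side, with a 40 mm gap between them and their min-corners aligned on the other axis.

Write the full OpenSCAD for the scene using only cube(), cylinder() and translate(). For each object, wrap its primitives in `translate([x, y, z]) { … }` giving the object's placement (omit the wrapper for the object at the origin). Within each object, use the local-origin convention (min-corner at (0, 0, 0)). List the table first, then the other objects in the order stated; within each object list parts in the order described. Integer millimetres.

translate([0, 0, 689]) cube([1523, 813, 31]);
translate([40, 40, 0]) cube([62, 62, 689]);
translate([1421, 40, 0]) cube([62, 62, 689]);
translate([40, 711, 0]) cube([62, 62, 689]);
translate([1421, 711, 0]) cube([62, 62, 689]);
translate([0, -132, 0]) {
  cube([97, 92, 1992]);
  translate([936, 0, 0]) cube([97, 92, 1992]);
  translate([0, 0, 1992]) cube([1033, 92, 113]);
}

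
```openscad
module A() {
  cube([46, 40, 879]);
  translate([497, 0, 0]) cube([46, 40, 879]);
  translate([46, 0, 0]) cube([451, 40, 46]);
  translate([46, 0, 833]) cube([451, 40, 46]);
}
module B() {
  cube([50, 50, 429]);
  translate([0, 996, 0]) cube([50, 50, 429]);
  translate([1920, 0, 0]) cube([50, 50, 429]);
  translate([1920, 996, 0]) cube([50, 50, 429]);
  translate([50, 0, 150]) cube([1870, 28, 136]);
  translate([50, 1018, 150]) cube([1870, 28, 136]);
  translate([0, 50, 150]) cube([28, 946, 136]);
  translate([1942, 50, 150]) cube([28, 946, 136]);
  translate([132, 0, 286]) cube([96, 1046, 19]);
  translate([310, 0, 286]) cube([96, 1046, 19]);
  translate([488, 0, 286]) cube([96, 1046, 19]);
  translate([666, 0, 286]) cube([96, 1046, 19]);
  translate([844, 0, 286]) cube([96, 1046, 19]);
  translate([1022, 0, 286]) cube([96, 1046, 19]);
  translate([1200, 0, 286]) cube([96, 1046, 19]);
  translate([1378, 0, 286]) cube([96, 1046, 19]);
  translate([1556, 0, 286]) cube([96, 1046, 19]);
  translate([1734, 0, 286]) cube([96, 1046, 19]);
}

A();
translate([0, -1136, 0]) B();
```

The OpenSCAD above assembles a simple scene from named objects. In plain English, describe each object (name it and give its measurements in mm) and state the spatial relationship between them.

A is a rectangular picture frame lying in the x–z plane (depth along y). The opening is 451 mm wide (x) by 787 mm tall (z), surrounded by a border 46 mm wide on all four sides. The frame is 40 mm deep and is made of two full-height vertical stiles with two horizontal rails fitted between them.

B is a bed frame 1970 mm long (x) by 1046 mm wide (y). Four 50×50 mm corner posts, 429 mm tall, at the corners of the footprint. Four rails of 28 mm thickness and 136 mm height run between adjacent posts with their undersides at z = 150 mm, their outer faces flush with the outside of the frame (the two x-running rails run between the posts' inner faces; the two y-running rails run between the posts' inner faces). 10 slats, each 96 mm wide (x) and 19 mm thick, lie across the top of the two x-running rails, running the full 1046 mm width of the frame in y; the slats are evenly spaced along x between the inner faces of the end posts with equal gaps (rounded down to the nearest mm) at the −x end and between each pair — any rounding remainder accumulates at the +x end.

The bed frame is on the floor beside the picture frame on its −y side.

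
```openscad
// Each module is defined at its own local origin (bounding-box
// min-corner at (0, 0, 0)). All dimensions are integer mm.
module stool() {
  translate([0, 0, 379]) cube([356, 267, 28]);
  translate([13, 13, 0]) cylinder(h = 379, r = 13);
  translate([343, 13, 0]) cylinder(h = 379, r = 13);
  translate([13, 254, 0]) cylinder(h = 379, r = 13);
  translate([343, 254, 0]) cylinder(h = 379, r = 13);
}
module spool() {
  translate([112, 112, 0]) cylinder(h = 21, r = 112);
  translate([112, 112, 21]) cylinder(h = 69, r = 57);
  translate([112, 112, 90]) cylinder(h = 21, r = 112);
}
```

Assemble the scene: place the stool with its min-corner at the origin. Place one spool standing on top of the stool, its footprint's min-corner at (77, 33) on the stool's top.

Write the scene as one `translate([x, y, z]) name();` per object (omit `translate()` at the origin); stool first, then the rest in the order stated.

stool();
translate([77, 33, 407]) spool();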